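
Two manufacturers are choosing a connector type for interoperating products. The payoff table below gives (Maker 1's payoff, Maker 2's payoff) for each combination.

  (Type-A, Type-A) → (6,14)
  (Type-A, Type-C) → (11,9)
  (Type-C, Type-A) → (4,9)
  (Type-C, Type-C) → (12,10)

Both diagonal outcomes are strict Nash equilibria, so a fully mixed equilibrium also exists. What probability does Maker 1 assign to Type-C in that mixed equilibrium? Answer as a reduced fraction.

5/6

Maker 1's mix p on Type-A must make Maker 2 indifferent between Type-A and Type-C.
Maker 2's payoff from Type-A: 14p + 9(1−p). From Type-C: 9p + 10(1−p).
Set equal: 5p = 1(1−p) → p = 1/6.
Probability on Type-C is 1 − 1/6 = 5/6.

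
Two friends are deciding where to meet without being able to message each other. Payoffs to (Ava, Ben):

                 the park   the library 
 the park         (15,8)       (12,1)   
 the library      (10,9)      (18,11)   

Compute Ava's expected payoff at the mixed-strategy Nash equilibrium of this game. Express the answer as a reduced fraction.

Ben mixes with probability q on the park, chosen so Ava is indifferent: 15q + 12(1−q) = 10q + 18(1−q) gives q = 6/11.
Ava's expected payoff (from either row, since indifferent) is 15·6/11 + 12·5/11 = 150/11.

150/11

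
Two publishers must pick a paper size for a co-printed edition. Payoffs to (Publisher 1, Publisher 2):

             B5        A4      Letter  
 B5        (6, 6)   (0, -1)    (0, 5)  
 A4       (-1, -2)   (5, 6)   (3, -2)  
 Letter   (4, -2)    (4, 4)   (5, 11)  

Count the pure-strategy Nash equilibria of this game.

Both B5: Publisher 1 gets 6 (best alternative 4); Publisher 2 gets 6 (best alternative 5). Neither deviates — NE.
Both A4: Publisher 1 gets 5 (best alternative 4); Publisher 2 gets 6 (best alternative -2). Neither deviates — NE.
Both Letter: Publisher 1 gets 5 (best alternative 3); Publisher 2 gets 11 (best alternative 4). Neither deviates — NE.
(Letter, B5) is not a NE: Publisher 1 would switch to B5 (6 > 4).
No other cell survives both best-response checks, so there are 3 pure NE.

3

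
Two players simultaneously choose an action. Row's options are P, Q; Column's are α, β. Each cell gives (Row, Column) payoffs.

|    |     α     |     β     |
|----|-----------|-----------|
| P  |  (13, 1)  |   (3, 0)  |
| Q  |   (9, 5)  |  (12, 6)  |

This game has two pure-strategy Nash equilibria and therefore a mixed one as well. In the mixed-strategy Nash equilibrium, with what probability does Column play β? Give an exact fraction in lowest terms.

4/13

Column's mix q on α must make Row indifferent between P and Q.
Row's payoff from P: 13q + 3(1−q). From Q: 9q + 12(1−q).
Set equal: 4q = 9(1−q) → q = 9/13.
Probability on β is 1 − 9/13 = 4/13.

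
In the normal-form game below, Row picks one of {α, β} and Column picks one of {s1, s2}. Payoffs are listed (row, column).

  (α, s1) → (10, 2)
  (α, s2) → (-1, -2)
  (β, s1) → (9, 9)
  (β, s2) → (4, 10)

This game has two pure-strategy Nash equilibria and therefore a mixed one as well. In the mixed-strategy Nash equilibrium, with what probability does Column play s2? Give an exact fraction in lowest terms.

1/6

Column's mix q on s1 must make Row indifferent between α and β.
Row's payoff from α: 10q + (-1)(1−q). From β: 9q + 4(1−q).
Set equal: 1q = 5(1−q) → q = 5/6.
Probability on s2 is 1 − 5/6 = 1/6.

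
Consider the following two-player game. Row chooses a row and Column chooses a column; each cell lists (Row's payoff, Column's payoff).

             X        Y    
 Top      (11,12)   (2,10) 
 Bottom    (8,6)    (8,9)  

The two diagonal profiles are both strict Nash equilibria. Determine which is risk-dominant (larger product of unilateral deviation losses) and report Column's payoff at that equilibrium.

At (Top, X): Row loses 11 − 8 = 3 by deviating; Column loses 12 − 10 = 2. Product = 3·2 = 6.
At (Bottom, Y): Row loses 8 − 2 = 6 by deviating; Column loses 9 − 6 = 3. Product = 6·3 = 18.
18 > 6, so (Bottom, Y) is risk-dominant. Column's payoff there is 9.

9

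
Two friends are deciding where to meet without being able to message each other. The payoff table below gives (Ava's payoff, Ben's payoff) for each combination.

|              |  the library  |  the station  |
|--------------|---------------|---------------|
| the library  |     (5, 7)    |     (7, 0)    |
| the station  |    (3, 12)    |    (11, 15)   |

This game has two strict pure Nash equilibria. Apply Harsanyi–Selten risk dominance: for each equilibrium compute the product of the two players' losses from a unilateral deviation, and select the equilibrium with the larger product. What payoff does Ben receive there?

At both the library: Ava loses 5 − 3 = 2 by deviating; Ben loses 7 − 0 = 7. Product = 2·7 = 14.
At both the station: Ava loses 11 − 7 = 4 by deviating; Ben loses 15 − 12 = 3. Product = 4·3 = 12.
14 > 12, so both the library is risk-dominant. Ben's payoff there is 7.

7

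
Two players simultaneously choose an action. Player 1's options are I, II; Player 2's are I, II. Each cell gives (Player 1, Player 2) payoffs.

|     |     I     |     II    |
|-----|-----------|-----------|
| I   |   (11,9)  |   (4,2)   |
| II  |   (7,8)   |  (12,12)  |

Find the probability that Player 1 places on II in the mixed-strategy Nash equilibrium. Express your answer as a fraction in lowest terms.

Player 1's mix p on I must make Player 2 indifferent between I and II.
Player 2's payoff from I: 9p + 8(1−p). From II: 2p + 12(1−p).
Set equal: 7p = 4(1−p) → p = 4/11.
Probability on II is 1 − 4/11 = 7/11.

7/11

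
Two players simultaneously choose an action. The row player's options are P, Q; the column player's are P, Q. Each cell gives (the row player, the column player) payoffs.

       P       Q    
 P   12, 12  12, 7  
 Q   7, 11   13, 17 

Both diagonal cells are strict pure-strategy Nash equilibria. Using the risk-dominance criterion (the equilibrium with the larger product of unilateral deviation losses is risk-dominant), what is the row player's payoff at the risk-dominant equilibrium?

At both P: the row player loses 12 − 7 = 5 by deviating; the column player loses 12 − 7 = 5. Product = 5·5 = 25.
At both Q: the row player loses 13 − 12 = 1 by deviating; the column player loses 17 − 11 = 6. Product = 1·6 = 6.
25 > 6, so both P is risk-dominant. The row player's payoff there is 12.

12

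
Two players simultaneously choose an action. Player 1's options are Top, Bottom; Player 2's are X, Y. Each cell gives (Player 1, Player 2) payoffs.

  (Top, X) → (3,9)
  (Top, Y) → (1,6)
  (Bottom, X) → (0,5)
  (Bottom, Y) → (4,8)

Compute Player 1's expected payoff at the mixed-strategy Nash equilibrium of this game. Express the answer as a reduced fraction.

2

Player 2 mixes with probability q on X, chosen so Player 1 is indifferent: 3q + 1(1−q) = 0q + 4(1−q) gives q = 1/2.
Player 1's expected payoff (from either row, since indifferent) is 3·1/2 + 1·1/2 = 2.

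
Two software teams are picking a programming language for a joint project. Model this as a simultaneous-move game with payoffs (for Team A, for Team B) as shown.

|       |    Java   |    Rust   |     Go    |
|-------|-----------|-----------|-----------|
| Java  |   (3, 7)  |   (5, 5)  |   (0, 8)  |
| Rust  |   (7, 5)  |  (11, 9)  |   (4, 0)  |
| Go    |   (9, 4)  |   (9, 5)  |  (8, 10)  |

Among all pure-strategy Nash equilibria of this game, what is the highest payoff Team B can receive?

Both Rust is a pure NE (Team A: 11 ≥ 9; Team B: 9 ≥ 5). Team B gets 9.
Both Go is a pure NE (Team A: 8 ≥ 4; Team B: 10 ≥ 5). Team B gets 10.
Every other cell has a profitable deviation for at least one player. Highest of {9, 10} is 10.

10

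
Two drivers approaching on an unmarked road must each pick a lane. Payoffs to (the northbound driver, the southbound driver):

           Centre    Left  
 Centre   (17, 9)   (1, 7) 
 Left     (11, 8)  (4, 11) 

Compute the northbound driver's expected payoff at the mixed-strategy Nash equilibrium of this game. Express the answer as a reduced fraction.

The southbound driver mixes with probability q on Centre, chosen so the northbound driver is indifferent: 17q + 1(1−q) = 11q + 4(1−q) gives q = 1/3.
The northbound driver's expected payoff (from either row, since indifferent) is 17·1/3 + 1·2/3 = 19/3.

19/3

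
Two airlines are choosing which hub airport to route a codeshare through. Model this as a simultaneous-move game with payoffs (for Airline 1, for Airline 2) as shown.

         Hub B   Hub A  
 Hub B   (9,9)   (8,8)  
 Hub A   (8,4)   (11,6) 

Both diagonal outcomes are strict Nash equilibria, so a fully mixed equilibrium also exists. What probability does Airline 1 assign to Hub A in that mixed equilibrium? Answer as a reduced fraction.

Airline 1's mix p on Hub B must make Airline 2 indifferent between Hub B and Hub A.
Airline 2's payoff from Hub B: 9p + 4(1−p). From Hub A: 8p + 6(1−p).
Set equal: 1p = 2(1−p) → p = 2/3.
Probability on Hub A is 1 − 2/3 = 1/3.

1/3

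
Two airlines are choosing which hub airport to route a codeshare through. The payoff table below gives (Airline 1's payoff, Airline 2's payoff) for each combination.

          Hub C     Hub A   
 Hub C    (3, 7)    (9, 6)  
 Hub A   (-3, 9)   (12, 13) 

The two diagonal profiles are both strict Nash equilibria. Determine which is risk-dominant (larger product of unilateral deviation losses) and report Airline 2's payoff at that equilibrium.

At both Hub C: Airline 1 loses 3 − (-3) = 6 by deviating; Airline 2 loses 7 − 6 = 1. Product = 6·1 = 6.
At both Hub A: Airline 1 loses 12 − 9 = 3 by deviating; Airline 2 loses 13 − 9 = 4. Product = 3·4 = 12.
12 > 6, so both Hub A is risk-dominant. Airline 2's payoff there is 13.

13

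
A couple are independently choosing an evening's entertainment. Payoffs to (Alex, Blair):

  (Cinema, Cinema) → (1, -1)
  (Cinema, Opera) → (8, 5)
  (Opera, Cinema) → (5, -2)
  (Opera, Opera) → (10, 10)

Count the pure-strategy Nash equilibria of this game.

Both Opera: Alex gets 10 (best alternative 8); Blair gets 10 (best alternative -2). Neither deviates — NE.
Both Cinema is not a NE: Alex would switch to Opera (5 > 1).
No other cell survives both best-response checks, so there is 1 pure NE.

1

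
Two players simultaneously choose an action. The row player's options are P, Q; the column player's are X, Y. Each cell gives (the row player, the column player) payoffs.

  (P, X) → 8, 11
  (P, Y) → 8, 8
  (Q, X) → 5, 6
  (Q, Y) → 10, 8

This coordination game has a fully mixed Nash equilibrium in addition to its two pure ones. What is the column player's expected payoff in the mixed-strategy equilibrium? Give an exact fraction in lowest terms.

8

The row player mixes with probability p on P, chosen so the column player is indifferent: 11p + 6(1−p) = 8p + 8(1−p) gives p = 2/5.
The column player's expected payoff is 11·2/5 + 6·3/5 = 8.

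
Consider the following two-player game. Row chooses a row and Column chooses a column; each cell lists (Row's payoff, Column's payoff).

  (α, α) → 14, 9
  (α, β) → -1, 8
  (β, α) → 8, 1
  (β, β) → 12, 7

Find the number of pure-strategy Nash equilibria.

2

Both α: Row gets 14 (best alternative 8); Column gets 9 (best alternative 8). Neither deviates — NE.
Both β: Row gets 12 (best alternative -1); Column gets 7 (best alternative 1). Neither deviates — NE.
(β, α) is not a NE: Row would switch to α (14 > 8).
No other cell survives both best-response checks, so there are 2 pure NE.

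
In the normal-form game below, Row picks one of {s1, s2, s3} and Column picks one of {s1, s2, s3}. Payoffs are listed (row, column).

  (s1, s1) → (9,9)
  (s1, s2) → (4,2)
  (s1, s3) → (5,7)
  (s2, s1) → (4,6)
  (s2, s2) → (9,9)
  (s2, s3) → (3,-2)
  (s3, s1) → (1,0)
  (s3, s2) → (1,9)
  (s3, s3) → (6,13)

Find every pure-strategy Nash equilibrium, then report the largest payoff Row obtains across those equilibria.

9

Both s1 is a pure NE (Row: 9 ≥ 4; Column: 9 ≥ 7). Row gets 9.
Both s2 is a pure NE (Row: 9 ≥ 4; Column: 9 ≥ 6). Row gets 9.
Both s3 is a pure NE (Row: 6 ≥ 5; Column: 13 ≥ 9). Row gets 6.
Every other cell has a profitable deviation for at least one player. Highest of {9, 9, 6} is 9.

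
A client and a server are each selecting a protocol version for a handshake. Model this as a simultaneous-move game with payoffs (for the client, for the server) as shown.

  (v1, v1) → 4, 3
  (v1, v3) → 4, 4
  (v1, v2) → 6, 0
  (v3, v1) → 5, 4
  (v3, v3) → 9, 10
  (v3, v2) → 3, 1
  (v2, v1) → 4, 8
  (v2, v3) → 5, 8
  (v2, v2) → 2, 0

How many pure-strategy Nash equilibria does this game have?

Both v3: the client gets 9 (best alternative 5); the server gets 10 (best alternative 4). Neither deviates — NE.
Both v2 is not a NE: the client would switch to v1 (6 > 2).
No other cell survives both best-response checks, so there is 1 pure NE.

1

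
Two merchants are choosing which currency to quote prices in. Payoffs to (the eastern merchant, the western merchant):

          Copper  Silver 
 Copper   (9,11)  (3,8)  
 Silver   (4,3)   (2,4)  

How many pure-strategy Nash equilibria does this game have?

Both Copper: the eastern merchant gets 9 (best alternative 4); the western merchant gets 11 (best alternative 8). Neither deviates — NE.
Both Silver is not a NE: the eastern merchant would switch to Copper (3 > 2).
No other cell survives both best-response checks, so there is 1 pure NE.

1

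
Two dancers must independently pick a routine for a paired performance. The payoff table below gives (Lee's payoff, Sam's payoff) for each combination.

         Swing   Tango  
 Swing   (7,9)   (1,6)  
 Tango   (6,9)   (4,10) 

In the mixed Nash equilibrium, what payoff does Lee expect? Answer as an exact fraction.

11/2

Sam mixes with probability q on Swing, chosen so Lee is indifferent: 7q + 1(1−q) = 6q + 4(1−q) gives q = 3/4.
Lee's expected payoff (from either row, since indifferent) is 7·3/4 + 1·1/4 = 11/2.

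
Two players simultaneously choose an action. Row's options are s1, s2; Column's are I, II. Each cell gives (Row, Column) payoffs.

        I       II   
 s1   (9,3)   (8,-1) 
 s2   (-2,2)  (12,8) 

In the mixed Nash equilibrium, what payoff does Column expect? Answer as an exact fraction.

13/5

Row mixes with probability p on s1, chosen so Column is indifferent: 3p + 2(1−p) = (-1)p + 8(1−p) gives p = 3/5.
Column's expected payoff is 3·3/5 + 2·2/5 = 13/5.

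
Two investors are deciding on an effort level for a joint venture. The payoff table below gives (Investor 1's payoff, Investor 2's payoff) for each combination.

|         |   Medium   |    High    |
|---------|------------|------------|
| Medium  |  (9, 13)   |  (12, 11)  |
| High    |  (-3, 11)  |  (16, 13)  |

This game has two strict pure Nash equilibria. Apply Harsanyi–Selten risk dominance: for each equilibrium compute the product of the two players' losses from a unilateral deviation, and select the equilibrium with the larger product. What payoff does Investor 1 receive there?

9

At both Medium: Investor 1 loses 9 − (-3) = 12 by deviating; Investor 2 loses 13 − 11 = 2. Product = 12·2 = 24.
At both High: Investor 1 loses 16 − 12 = 4 by deviating; Investor 2 loses 13 − 11 = 2. Product = 4·2 = 8.
24 > 8, so both Medium is risk-dominant. Investor 1's payoff there is 9.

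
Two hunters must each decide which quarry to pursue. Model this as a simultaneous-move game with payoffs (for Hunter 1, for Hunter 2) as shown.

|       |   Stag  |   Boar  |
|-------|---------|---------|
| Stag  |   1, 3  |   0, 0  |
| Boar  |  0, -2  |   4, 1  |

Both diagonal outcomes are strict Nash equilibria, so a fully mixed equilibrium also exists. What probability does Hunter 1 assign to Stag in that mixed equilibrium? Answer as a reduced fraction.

Hunter 1's mix p on Stag must make Hunter 2 indifferent between Stag and Boar.
Hunter 2's payoff from Stag: 3p + (-2)(1−p). From Boar: 0p + 1(1−p).
Set equal: 3p = 3(1−p) → p = 3/6 = 1/2.

1/2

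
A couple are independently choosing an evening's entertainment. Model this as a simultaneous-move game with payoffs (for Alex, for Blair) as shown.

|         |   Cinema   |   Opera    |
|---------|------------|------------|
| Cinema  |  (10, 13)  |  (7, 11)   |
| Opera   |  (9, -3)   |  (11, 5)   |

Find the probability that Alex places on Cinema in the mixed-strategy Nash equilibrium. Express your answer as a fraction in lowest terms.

Alex's mix p on Cinema must make Blair indifferent between Cinema and Opera.
Blair's payoff from Cinema: 13p + (-3)(1−p). From Opera: 11p + 5(1−p).
Set equal: 2p = 8(1−p) → p = 8/10 = 4/5.

4/5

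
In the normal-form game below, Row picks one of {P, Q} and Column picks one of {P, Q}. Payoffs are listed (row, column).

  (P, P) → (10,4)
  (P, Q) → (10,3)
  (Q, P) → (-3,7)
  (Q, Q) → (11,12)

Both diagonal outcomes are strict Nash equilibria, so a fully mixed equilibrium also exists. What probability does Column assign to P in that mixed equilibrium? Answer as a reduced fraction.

Column's mix q on P must make Row indifferent between P and Q.
Row's payoff from P: 10q + 10(1−q). From Q: (-3)q + 11(1−q).
Set equal: 13q = 1(1−q) → q = 1/14.

1/14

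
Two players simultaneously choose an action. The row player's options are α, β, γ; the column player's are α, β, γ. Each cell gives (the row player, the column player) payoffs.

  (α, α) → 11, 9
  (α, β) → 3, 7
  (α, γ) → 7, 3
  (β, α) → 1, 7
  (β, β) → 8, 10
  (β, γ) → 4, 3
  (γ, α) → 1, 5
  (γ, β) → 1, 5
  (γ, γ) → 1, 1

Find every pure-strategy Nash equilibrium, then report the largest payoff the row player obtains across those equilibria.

11

Both α is a pure NE (the row player: 11 ≥ 1; the column player: 9 ≥ 7). The row player gets 11.
Both β is a pure NE (the row player: 8 ≥ 3; the column player: 10 ≥ 7). The row player gets 8.
Every other cell has a profitable deviation for at least one player. Highest of {11, 8} is 11.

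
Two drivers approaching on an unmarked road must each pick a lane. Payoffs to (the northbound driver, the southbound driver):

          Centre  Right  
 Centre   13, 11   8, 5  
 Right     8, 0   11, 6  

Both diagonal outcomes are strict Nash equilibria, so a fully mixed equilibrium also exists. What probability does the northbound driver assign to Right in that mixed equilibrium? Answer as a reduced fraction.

1/2

The northbound driver's mix p on Centre must make the southbound driver indifferent between Centre and Right.
The southbound driver's payoff from Centre: 11p + 0(1−p). From Right: 5p + 6(1−p).
Set equal: 6p = 6(1−p) → p = 6/12 = 1/2.
Probability on Right is 1 − 1/2 = 1/2.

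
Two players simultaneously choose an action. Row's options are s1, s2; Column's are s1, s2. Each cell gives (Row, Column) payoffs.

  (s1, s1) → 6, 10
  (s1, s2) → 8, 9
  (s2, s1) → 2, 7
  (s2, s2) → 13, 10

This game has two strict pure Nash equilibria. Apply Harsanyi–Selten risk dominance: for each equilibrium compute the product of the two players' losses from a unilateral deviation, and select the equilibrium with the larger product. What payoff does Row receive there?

At both s1: Row loses 6 − 2 = 4 by deviating; Column loses 10 − 9 = 1. Product = 4·1 = 4.
At both s2: Row loses 13 − 8 = 5 by deviating; Column loses 10 − 7 = 3. Product = 5·3 = 15.
15 > 4, so both s2 is risk-dominant. Row's payoff there is 13.

13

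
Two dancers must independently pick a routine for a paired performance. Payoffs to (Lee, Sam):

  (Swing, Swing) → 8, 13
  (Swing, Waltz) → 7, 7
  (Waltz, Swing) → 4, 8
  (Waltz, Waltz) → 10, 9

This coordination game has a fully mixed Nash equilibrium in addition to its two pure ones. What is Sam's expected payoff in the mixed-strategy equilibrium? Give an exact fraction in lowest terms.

Lee mixes with probability p on Swing, chosen so Sam is indifferent: 13p + 8(1−p) = 7p + 9(1−p) gives p = 1/7.
Sam's expected payoff is 13·1/7 + 8·6/7 = 61/7.

61/7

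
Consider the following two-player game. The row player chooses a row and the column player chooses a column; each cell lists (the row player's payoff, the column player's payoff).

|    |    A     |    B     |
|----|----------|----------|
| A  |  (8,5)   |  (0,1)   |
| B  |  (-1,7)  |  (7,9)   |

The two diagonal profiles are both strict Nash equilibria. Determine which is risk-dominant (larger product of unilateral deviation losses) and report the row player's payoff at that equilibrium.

8

At both A: the row player loses 8 − (-1) = 9 by deviating; the column player loses 5 − 1 = 4. Product = 9·4 = 36.
At both B: the row player loses 7 − 0 = 7 by deviating; the column player loses 9 − 7 = 2. Product = 7·2 = 14.
36 > 14, so both A is risk-dominant. The row player's payoff there is 8.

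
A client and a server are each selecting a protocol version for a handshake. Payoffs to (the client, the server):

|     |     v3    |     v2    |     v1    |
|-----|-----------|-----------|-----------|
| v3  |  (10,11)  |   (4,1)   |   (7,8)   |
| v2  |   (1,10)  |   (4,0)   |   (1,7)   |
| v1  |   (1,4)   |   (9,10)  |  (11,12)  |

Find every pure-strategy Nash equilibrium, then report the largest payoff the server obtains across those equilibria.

Both v3 is a pure NE (the client: 10 ≥ 1; the server: 11 ≥ 8). The server gets 11.
Both v1 is a pure NE (the client: 11 ≥ 7; the server: 12 ≥ 10). The server gets 12.
Every other cell has a profitable deviation for at least one player. Highest of {11, 12} is 12.

12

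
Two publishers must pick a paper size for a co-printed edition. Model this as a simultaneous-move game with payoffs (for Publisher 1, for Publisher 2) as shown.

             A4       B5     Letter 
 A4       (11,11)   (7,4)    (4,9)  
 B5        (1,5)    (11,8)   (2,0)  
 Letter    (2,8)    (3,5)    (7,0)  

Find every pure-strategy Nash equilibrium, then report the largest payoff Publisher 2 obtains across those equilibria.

11

Both A4 is a pure NE (Publisher 1: 11 ≥ 2; Publisher 2: 11 ≥ 9). Publisher 2 gets 11.
Both B5 is a pure NE (Publisher 1: 11 ≥ 7; Publisher 2: 8 ≥ 5). Publisher 2 gets 8.
Every other cell has a profitable deviation for at least one player. Highest of {11, 8} is 11.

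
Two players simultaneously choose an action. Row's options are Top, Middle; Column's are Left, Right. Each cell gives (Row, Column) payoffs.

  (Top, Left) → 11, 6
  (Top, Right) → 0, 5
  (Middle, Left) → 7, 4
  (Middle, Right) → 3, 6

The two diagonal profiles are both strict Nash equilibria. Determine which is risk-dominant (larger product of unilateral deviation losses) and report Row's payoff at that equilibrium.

At (Top, Left): Row loses 11 − 7 = 4 by deviating; Column loses 6 − 5 = 1. Product = 4·1 = 4.
At (Middle, Right): Row loses 3 − 0 = 3 by deviating; Column loses 6 − 4 = 2. Product = 3·2 = 6.
6 > 4, so (Middle, Right) is risk-dominant. Row's payoff there is 3.

3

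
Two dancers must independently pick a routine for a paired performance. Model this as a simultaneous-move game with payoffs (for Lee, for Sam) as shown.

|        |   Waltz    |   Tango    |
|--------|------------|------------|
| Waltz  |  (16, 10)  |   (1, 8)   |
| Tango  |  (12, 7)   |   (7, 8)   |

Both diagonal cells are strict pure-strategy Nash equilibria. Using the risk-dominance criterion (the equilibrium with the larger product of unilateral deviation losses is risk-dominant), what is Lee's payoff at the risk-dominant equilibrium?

At both Waltz: Lee loses 16 − 12 = 4 by deviating; Sam loses 10 − 8 = 2. Product = 4·2 = 8.
At both Tango: Lee loses 7 − 1 = 6 by deviating; Sam loses 8 − 7 = 1. Product = 6·1 = 6.
8 > 6, so both Waltz is risk-dominant. Lee's payoff there is 16.

16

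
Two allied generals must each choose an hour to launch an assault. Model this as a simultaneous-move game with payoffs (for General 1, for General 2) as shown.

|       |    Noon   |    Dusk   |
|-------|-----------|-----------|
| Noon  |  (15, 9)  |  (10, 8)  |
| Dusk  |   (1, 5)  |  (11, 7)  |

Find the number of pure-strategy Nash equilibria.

Both Noon: General 1 gets 15 (best alternative 1); General 2 gets 9 (best alternative 8). Neither deviates — NE.
Both Dusk: General 1 gets 11 (best alternative 10); General 2 gets 7 (best alternative 5). Neither deviates — NE.
(Noon, Dusk) is not a NE: General 1 would switch to Dusk (11 > 10).
No other cell survives both best-response checks, so there are 2 pure NE.

2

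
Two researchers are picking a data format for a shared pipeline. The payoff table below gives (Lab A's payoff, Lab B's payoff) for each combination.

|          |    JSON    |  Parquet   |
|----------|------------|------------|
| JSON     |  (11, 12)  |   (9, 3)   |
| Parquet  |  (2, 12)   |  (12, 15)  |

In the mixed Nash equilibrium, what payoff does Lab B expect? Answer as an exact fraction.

Lab A mixes with probability p on JSON, chosen so Lab B is indifferent: 12p + 12(1−p) = 3p + 15(1−p) gives p = 1/4.
Lab B's expected payoff is 12·1/4 + 12·3/4 = 12.

12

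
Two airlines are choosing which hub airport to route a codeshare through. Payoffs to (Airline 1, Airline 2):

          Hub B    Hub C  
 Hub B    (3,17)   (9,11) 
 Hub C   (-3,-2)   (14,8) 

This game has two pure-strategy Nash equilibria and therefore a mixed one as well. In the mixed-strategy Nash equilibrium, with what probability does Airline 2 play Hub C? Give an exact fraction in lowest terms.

6/11

Airline 2's mix q on Hub B must make Airline 1 indifferent between Hub B and Hub C.
Airline 1's payoff from Hub B: 3q + 9(1−q). From Hub C: (-3)q + 14(1−q).
Set equal: 6q = 5(1−q) → q = 5/11.
Probability on Hub C is 1 − 5/11 = 6/11.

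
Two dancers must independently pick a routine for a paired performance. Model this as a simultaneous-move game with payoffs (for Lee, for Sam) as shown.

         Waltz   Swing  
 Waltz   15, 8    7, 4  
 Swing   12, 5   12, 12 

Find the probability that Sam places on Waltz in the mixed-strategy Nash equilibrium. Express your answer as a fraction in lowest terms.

Sam's mix q on Waltz must make Lee indifferent between Waltz and Swing.
Lee's payoff from Waltz: 15q + 7(1−q). From Swing: 12q + 12(1−q).
Set equal: 3q = 5(1−q) → q = 5/8.

5/8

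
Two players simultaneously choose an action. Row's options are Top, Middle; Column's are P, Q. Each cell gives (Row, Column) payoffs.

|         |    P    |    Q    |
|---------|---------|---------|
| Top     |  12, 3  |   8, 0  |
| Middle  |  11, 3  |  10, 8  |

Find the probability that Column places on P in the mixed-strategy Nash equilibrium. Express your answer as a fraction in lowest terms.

2/3

Column's mix q on P must make Row indifferent between Top and Middle.
Row's payoff from Top: 12q + 8(1−q). From Middle: 11q + 10(1−q).
Set equal: 1q = 2(1−q) → q = 2/3.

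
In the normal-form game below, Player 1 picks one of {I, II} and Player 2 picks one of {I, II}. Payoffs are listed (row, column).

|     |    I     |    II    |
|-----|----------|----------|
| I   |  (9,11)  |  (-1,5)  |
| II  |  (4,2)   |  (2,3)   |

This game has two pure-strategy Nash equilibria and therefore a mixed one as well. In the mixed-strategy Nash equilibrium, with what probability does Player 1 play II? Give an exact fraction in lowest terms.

6/7

Player 1's mix p on I must make Player 2 indifferent between I and II.
Player 2's payoff from I: 11p + 2(1−p). From II: 5p + 3(1−p).
Set equal: 6p = 1(1−p) → p = 1/7.
Probability on II is 1 − 1/7 = 6/7.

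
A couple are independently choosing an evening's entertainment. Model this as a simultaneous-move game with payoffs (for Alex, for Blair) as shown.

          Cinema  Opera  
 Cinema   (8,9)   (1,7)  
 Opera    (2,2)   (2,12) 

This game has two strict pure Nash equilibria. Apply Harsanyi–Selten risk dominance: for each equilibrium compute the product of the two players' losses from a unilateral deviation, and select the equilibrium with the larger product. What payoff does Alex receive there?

8

At both Cinema: Alex loses 8 − 2 = 6 by deviating; Blair loses 9 − 7 = 2. Product = 6·2 = 12.
At both Opera: Alex loses 2 − 1 = 1 by deviating; Blair loses 12 − 2 = 10. Product = 1·10 = 10.
12 > 10, so both Cinema is risk-dominant. Alex's payoff there is 8.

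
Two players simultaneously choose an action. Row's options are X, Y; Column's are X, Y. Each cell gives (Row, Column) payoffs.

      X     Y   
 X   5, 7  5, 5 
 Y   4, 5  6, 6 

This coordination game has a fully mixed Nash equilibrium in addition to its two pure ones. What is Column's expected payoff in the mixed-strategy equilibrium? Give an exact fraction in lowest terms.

Row mixes with probability p on X, chosen so Column is indifferent: 7p + 5(1−p) = 5p + 6(1−p) gives p = 1/3.
Column's expected payoff is 7·1/3 + 5·2/3 = 17/3.

17/3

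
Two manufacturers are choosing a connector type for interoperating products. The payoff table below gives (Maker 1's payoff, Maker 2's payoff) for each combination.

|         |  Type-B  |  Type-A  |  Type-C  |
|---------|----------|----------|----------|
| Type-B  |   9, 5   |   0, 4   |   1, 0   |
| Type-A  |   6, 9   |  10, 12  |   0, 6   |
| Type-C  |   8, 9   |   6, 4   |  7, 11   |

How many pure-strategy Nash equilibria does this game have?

3

Both Type-B: Maker 1 gets 9 (best alternative 8); Maker 2 gets 5 (best alternative 4). Neither deviates — NE.
Both Type-A: Maker 1 gets 10 (best alternative 6); Maker 2 gets 12 (best alternative 9). Neither deviates — NE.
Both Type-C: Maker 1 gets 7 (best alternative 1); Maker 2 gets 11 (best alternative 9). Neither deviates — NE.
(Type-B, Type-C) is not a NE: Maker 1 would switch to Type-C (7 > 1).
No other cell survives both best-response checks, so there are 3 pure NE.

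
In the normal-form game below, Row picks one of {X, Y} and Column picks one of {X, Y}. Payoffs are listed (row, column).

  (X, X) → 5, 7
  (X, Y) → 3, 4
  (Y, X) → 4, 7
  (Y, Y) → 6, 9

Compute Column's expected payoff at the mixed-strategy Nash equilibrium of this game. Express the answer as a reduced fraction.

7

Row mixes with probability p on X, chosen so Column is indifferent: 7p + 7(1−p) = 4p + 9(1−p) gives p = 2/5.
Column's expected payoff is 7·2/5 + 7·3/5 = 7.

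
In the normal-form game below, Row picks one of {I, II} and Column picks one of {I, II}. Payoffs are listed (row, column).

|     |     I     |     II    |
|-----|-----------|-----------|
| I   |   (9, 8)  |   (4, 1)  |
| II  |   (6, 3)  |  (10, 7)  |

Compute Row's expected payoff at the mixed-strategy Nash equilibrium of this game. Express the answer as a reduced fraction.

Column mixes with probability q on I, chosen so Row is indifferent: 9q + 4(1−q) = 6q + 10(1−q) gives q = 2/3.
Row's expected payoff (from either row, since indifferent) is 9·2/3 + 4·1/3 = 22/3.

22/3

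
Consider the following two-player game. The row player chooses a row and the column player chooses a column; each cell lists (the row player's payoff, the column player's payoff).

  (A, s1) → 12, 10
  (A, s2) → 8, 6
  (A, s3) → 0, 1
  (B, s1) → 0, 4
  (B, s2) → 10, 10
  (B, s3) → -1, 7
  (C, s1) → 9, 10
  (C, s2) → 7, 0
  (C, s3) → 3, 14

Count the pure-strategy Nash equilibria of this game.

3

(A, s1): the row player gets 12 (best alternative 9); the column player gets 10 (best alternative 6). Neither deviates — NE.
(B, s2): the row player gets 10 (best alternative 8); the column player gets 10 (best alternative 7). Neither deviates — NE.
(C, s3): the row player gets 3 (best alternative 0); the column player gets 14 (best alternative 10). Neither deviates — NE.
(C, s1) is not a NE: the row player would switch to A (12 > 9).
No other cell survives both best-response checks, so there are 3 pure NE.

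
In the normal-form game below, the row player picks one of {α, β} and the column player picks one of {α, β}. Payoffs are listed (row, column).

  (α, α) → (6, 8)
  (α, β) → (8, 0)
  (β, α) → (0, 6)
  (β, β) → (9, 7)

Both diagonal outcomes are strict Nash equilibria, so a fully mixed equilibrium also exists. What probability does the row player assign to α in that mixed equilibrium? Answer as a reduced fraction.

The row player's mix p on α must make the column player indifferent between α and β.
The column player's payoff from α: 8p + 6(1−p). From β: 0p + 7(1−p).
Set equal: 8p = 1(1−p) → p = 1/9.

1/9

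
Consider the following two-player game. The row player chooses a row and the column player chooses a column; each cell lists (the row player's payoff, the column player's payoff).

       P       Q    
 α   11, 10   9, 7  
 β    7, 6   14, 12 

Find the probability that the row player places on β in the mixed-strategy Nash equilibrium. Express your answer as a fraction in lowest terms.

1/3

The row player's mix p on α must make the column player indifferent between P and Q.
The column player's payoff from P: 10p + 6(1−p). From Q: 7p + 12(1−p).
Set equal: 3p = 6(1−p) → p = 6/9 = 2/3.
Probability on β is 1 − 2/3 = 1/3.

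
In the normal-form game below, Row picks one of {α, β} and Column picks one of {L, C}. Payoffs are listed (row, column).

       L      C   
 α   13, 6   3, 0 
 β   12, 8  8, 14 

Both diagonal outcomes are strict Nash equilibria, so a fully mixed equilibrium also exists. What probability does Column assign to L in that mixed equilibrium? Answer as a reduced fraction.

5/6

Column's mix q on L must make Row indifferent between α and β.
Row's payoff from α: 13q + 3(1−q). From β: 12q + 8(1−q).
Set equal: 1q = 5(1−q) → q = 5/6.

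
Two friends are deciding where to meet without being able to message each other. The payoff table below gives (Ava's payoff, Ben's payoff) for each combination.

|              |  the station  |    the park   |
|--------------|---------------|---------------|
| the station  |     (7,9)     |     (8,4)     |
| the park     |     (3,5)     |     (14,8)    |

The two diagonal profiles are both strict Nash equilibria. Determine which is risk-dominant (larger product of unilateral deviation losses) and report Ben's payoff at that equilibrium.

9

At both the station: Ava loses 7 − 3 = 4 by deviating; Ben loses 9 − 4 = 5. Product = 4·5 = 20.
At both the park: Ava loses 14 − 8 = 6 by deviating; Ben loses 8 − 5 = 3. Product = 6·3 = 18.
20 > 18, so both the station is risk-dominant. Ben's payoff there is 9.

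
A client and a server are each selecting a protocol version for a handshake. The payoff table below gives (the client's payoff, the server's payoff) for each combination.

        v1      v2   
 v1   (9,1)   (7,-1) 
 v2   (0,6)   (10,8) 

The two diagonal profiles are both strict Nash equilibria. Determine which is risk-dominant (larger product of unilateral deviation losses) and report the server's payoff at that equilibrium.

1

At both v1: the client loses 9 − 0 = 9 by deviating; the server loses 1 − (-1) = 2. Product = 9·2 = 18.
At both v2: the client loses 10 − 7 = 3 by deviating; the server loses 8 − 6 = 2. Product = 3·2 = 6.
18 > 6, so both v1 is risk-dominant. The server's payoff there is 1.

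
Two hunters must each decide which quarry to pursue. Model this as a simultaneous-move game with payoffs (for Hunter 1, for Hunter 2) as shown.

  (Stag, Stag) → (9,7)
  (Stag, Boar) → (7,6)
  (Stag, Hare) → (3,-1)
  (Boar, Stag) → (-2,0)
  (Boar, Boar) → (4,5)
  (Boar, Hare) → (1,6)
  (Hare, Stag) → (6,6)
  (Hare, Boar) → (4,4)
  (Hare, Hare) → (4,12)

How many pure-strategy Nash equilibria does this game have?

2

Both Stag: Hunter 1 gets 9 (best alternative 6); Hunter 2 gets 7 (best alternative 6). Neither deviates — NE.
Both Hare: Hunter 1 gets 4 (best alternative 3); Hunter 2 gets 12 (best alternative 6). Neither deviates — NE.
Both Boar is not a NE: Hunter 1 would switch to Stag (7 > 4).
No other cell survives both best-response checks, so there are 2 pure NE.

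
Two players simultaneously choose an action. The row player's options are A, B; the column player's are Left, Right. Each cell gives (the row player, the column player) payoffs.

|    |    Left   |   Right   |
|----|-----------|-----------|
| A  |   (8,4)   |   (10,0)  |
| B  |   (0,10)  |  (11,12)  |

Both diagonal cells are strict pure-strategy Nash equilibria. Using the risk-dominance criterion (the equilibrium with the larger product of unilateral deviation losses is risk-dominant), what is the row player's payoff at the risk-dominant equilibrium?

At (A, Left): the row player loses 8 − 0 = 8 by deviating; the column player loses 4 − 0 = 4. Product = 8·4 = 32.
At (B, Right): the row player loses 11 − 10 = 1 by deviating; the column player loses 12 − 10 = 2. Product = 1·2 = 2.
32 > 2, so (A, Left) is risk-dominant. The row player's payoff there is 8.

8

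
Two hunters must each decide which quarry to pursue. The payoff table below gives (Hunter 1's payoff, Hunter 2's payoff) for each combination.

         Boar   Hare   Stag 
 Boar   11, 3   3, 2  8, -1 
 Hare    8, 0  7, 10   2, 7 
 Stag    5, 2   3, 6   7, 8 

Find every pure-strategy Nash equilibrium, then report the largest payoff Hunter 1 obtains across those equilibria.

11

Both Boar is a pure NE (Hunter 1: 11 ≥ 8; Hunter 2: 3 ≥ 2). Hunter 1 gets 11.
Both Hare is a pure NE (Hunter 1: 7 ≥ 3; Hunter 2: 10 ≥ 7). Hunter 1 gets 7.
Every other cell has a profitable deviation for at least one player. Highest of {11, 7} is 11.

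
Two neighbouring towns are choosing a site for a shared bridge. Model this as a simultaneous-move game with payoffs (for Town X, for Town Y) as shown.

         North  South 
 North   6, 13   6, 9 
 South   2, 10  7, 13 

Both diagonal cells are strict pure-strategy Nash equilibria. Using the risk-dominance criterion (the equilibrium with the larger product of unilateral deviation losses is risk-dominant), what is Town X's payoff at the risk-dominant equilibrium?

At both North: Town X loses 6 − 2 = 4 by deviating; Town Y loses 13 − 9 = 4. Product = 4·4 = 16.
At both South: Town X loses 7 − 6 = 1 by deviating; Town Y loses 13 − 10 = 3. Product = 1·3 = 3.
16 > 3, so both North is risk-dominant. Town X's payoff there is 6.

6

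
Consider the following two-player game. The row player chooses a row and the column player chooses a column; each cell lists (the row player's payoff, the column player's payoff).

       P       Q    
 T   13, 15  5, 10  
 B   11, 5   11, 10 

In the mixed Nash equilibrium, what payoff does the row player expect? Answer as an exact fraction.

11

The column player mixes with probability q on P, chosen so the row player is indifferent: 13q + 5(1−q) = 11q + 11(1−q) gives q = 3/4.
The row player's expected payoff (from either row, since indifferent) is 13·3/4 + 5·1/4 = 11.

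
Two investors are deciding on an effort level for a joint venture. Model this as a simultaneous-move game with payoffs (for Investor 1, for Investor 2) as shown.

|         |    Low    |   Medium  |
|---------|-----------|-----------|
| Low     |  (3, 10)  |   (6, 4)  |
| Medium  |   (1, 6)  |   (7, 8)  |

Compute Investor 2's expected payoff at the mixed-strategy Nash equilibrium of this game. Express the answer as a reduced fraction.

Investor 1 mixes with probability p on Low, chosen so Investor 2 is indifferent: 10p + 6(1−p) = 4p + 8(1−p) gives p = 1/4.
Investor 2's expected payoff is 10·1/4 + 6·3/4 = 7.

7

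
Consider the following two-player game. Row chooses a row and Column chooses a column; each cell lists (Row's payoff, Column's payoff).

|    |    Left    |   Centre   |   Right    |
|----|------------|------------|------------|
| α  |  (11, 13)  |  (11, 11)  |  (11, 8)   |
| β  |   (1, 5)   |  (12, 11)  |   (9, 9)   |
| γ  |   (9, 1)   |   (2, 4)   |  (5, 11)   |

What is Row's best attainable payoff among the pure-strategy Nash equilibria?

12

(α, Left) is a pure NE (Row: 11 ≥ 9; Column: 13 ≥ 11). Row gets 11.
(β, Centre) is a pure NE (Row: 12 ≥ 11; Column: 11 ≥ 9). Row gets 12.
Every other cell has a profitable deviation for at least one player. Highest of {11, 12} is 12.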